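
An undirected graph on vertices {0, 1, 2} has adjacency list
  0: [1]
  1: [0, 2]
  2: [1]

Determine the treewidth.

1

A width-1 tree decomposition is:
Bags: B1 = {0, 1}  B2 = {1, 2}
Tree: B1–B2
The largest bag has 2 vertices, giving width 1; this decomposition certifies tw(G) ≤ 1. Any graph with an edge has treewidth ≥ 1, and G has the edge 0–1. Hence tw(G) = 1 exactly.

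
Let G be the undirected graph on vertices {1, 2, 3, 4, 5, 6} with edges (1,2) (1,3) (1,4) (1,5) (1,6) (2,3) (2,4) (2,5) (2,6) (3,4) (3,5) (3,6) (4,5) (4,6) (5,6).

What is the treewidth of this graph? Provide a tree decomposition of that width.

Treewidth 5.
Bags: B1 = {1, 2, 3, 4, 5, 6}
Tree: (single bag)

A single bag containing all 6 vertices is trivially a valid decomposition of width 5. For the lower bound, the 6 vertices {1, 2, 3, 4, 5, 6} are pairwise adjacent, and any tree decomposition puts a clique entirely inside one bag — forcing width ≥ 5. Combining the bounds, tw(G) = 5.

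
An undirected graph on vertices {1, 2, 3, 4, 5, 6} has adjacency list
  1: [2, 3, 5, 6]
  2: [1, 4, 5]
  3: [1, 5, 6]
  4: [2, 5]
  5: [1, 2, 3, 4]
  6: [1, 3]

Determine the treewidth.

2

A width-2 tree decomposition is:
Bags: B1 = {1, 3, 6}  B2 = {1, 3, 5}  B3 = {1, 2, 5}  B4 = {2, 4, 5}
Tree: B1–B2, B2–B3, B3–B4
Each bag holds 3 vertices, so the decomposition has width 2, which upper-bounds the treewidth. Conversely, {1, 2, 5} is a clique of size 3, and the vertices of any clique must share a bag in every tree decomposition; so some bag has ≥ 3 vertices and tw(G) ≥ 2. Combining the bounds, tw(G) = 2.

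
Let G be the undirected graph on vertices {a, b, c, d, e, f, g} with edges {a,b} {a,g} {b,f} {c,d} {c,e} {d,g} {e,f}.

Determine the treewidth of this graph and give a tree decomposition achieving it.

Each bag holds 3 vertices, so the decomposition has width 2, which upper-bounds the treewidth. For the lower bound, G contains the cycle c–d–g–a–b–f–e–c, so G is not a forest; only forests have treewidth ≤ 1, hence tw(G) ≥ 2. The upper and lower bounds meet at 2, so that is the treewidth.

Treewidth 2.
Bags: B1 = {c, d, g}  B2 = {a, c, g}  B3 = {a, b, c}  B4 = {b, c, f}  B5 = {c, e, f}
Tree: B1–B2, B2–B3, B3–B4, B4–B5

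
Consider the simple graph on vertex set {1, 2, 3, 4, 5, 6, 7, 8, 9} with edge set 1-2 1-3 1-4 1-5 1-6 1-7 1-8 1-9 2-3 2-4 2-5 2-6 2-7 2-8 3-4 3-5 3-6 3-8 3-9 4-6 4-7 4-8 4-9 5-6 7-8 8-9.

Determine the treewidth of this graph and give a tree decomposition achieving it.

Treewidth 4.
One optimal decomposition is:
Bags: B1 = {1, 2, 3, 4, 6}  B2 = {1, 2, 3, 4, 8}  B3 = {1, 3, 4, 8, 9}  B4 = {1, 2, 4, 7, 8}  B5 = {1, 2, 3, 5, 6}
Tree: B1–B2, B2–B3, B2–B4, B1–B5

The largest bag has 5 vertices, giving width 4; this decomposition certifies tw(G) ≤ 4. For the lower bound, the 5 vertices {1, 3, 4, 8, 9} are pairwise adjacent, and any tree decomposition puts a clique entirely inside one bag — forcing width ≥ 4. Combining the bounds, tw(G) = 4.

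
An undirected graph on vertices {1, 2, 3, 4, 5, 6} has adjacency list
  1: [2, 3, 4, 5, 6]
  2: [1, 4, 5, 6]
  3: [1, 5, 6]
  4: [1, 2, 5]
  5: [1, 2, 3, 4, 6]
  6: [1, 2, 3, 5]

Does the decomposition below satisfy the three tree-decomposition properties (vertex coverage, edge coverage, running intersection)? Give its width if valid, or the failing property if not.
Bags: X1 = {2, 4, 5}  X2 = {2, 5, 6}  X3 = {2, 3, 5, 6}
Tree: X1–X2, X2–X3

A tree decomposition must satisfy three properties: every vertex lies in some bag; for every edge, both endpoints lie together in some bag; and for every vertex, the bags containing it form a connected subtree. Here vertex 1 appears in no bag, so the decomposition is invalid.

No — vertex 1 appears in no bag.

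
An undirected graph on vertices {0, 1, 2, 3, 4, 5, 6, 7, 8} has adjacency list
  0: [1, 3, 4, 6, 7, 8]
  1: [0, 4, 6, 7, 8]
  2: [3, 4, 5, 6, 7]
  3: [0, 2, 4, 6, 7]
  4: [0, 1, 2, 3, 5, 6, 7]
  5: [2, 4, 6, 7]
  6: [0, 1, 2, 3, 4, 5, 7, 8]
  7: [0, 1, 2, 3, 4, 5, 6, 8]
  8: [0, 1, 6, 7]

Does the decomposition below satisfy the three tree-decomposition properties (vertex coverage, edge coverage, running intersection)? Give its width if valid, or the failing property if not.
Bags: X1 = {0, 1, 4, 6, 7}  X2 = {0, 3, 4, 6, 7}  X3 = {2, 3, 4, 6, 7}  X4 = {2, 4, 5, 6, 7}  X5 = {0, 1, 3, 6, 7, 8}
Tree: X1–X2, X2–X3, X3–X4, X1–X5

No — bags containing vertex 3 are not connected in the tree.

A tree decomposition must satisfy three properties: every vertex lies in some bag; for every edge, both endpoints lie together in some bag; and for every vertex, the bags containing it form a connected subtree. Here bags containing vertex 3 are not connected in the tree, so the decomposition is invalid.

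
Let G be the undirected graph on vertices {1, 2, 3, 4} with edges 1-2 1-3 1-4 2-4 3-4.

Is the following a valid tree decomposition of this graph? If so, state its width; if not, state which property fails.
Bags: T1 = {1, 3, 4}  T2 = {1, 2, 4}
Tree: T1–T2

Yes; width 2.

Every vertex of G appears in some bag (union = {1, 2, 3, 4}); every edge is covered by a bag; and for each vertex v the set of bags containing v is connected in the bag tree. The decomposition is therefore valid. The largest bag has 3 vertices, so the width is 2.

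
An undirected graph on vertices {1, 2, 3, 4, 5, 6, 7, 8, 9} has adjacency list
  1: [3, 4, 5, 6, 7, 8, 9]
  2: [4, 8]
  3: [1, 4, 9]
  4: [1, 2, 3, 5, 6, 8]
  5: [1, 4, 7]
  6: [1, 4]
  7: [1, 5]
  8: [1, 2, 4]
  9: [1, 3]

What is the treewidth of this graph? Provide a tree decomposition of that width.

Treewidth 2.
Bags: B1 = {1, 4, 5}  B2 = {1, 4, 8}  B3 = {1, 4, 6}  B4 = {1, 3, 4}  B5 = {2, 4, 8}  B6 = {1, 5, 7}  B7 = {1, 3, 9}
Tree: B1–B2, B2–B3, B3–B4, B2–B5, B1–B6, B4–B7

Every bag has size at most 3, so the width is 3 − 1 = 2 and tw(G) ≤ 2. For the lower bound, the 3 vertices {1, 3, 9} are pairwise adjacent, and any tree decomposition puts a clique entirely inside one bag — forcing width ≥ 2. Combining the bounds, tw(G) = 2.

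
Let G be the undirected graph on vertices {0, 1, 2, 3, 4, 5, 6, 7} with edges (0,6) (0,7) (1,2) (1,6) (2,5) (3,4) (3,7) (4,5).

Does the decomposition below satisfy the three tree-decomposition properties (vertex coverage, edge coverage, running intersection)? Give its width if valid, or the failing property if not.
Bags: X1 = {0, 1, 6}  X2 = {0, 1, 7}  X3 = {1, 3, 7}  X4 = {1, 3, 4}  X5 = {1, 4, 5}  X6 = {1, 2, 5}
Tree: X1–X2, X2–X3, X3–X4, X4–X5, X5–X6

Checking the three conditions: (i) the bags cover all of {0, 1, 2, 3, 4, 5, 6, 7}; (ii) for each edge, some bag contains both endpoints; (iii) the bags containing any fixed vertex form a subtree. All hold, so the decomposition is valid with width 3 − 1 = 2.

Yes; width 2.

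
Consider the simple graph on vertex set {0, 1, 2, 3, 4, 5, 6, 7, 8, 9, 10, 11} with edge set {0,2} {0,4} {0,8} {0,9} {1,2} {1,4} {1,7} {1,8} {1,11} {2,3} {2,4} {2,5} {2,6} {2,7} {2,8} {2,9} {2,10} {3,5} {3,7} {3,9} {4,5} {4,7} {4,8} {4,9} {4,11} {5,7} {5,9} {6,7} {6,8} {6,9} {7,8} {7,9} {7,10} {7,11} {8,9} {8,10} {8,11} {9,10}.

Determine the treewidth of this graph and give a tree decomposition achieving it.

Treewidth 4.
One such decomposition:
Bags: B1 = {2, 4, 7, 8, 9}  B2 = {0, 2, 4, 8, 9}  B3 = {2, 4, 5, 7, 9}  B4 = {2, 3, 5, 7, 9}  B5 = {1, 2, 4, 7, 8}  B6 = {1, 4, 7, 8, 11}  B7 = {2, 6, 7, 8, 9}  B8 = {2, 7, 8, 9, 10}
Tree: B1–B2, B1–B3, B3–B4, B1–B5, B5–B6, B1–B7, B1–B8

The largest bag has 5 vertices, giving width 4; this decomposition certifies tw(G) ≤ 4. Conversely, {0, 2, 4, 8, 9} is a clique of size 5, and the vertices of any clique must share a bag in every tree decomposition; so some bag has ≥ 5 vertices and tw(G) ≥ 4. The upper and lower bounds meet at 4, so that is the treewidth.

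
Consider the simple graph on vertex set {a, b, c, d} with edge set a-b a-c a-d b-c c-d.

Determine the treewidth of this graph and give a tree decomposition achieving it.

Every bag has size at most 3, so the width is 3 − 1 = 2 and tw(G) ≤ 2. Conversely, {a, c, d} is a clique of size 3, and the vertices of any clique must share a bag in every tree decomposition; so some bag has ≥ 3 vertices and tw(G) ≥ 2. The upper and lower bounds meet at 2, so that is the treewidth.

Treewidth 2.
Bags: B1 = {a, b, c}  B2 = {a, c, d}
Tree: B1–B2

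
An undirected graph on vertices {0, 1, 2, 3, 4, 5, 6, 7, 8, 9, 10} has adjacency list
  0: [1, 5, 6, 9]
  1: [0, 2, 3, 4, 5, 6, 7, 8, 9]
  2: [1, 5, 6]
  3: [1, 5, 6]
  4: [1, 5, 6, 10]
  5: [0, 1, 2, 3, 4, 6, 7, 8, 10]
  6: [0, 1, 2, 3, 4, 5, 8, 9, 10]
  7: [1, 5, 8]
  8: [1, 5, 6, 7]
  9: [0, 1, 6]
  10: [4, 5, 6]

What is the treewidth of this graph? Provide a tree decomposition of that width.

Treewidth 3.
One such decomposition:
Bags: B1 = {1, 4, 5, 6}  B2 = {1, 5, 6, 8}  B3 = {1, 2, 5, 6}  B4 = {1, 3, 5, 6}  B5 = {0, 1, 5, 6}  B6 = {0, 1, 6, 9}  B7 = {1, 5, 7, 8}  B8 = {4, 5, 6, 10}
Tree: B1–B2, B2–B3, B2–B4, B4–B5, B5–B6, B2–B7, B1–B8

The largest bag has 4 vertices, giving width 3; this decomposition certifies tw(G) ≤ 3. For the lower bound, the 4 vertices {0, 1, 6, 9} are pairwise adjacent, and any tree decomposition puts a clique entirely inside one bag — forcing width ≥ 3. Combining the bounds, tw(G) = 3.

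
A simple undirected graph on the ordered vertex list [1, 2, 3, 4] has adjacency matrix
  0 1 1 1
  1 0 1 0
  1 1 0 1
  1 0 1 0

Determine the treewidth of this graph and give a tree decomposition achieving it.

Treewidth 2.
Bags: B1 = {1, 2, 3}  B2 = {1, 3, 4}
Tree: B1–B2

The largest bag has 3 vertices, giving width 2; this decomposition certifies tw(G) ≤ 2. Conversely, {1, 2, 3} is a clique of size 3, and the vertices of any clique must share a bag in every tree decomposition; so some bag has ≥ 3 vertices and tw(G) ≥ 2. Combining the bounds, tw(G) = 2.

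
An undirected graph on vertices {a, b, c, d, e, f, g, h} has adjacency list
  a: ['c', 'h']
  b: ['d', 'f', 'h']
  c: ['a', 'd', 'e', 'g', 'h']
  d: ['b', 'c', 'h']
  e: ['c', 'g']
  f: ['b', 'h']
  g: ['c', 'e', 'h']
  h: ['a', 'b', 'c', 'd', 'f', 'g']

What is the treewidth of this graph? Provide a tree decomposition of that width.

Treewidth 2.
One such decomposition:
Bags: B1 = {b, d, h}  B2 = {c, d, h}  B3 = {a, c, h}  B4 = {c, g, h}  B5 = {b, f, h}  B6 = {c, e, g}
Tree: B1–B2, B2–B3, B2–B4, B1–B5, B4–B6

The largest bag has 3 vertices, giving width 2; this decomposition certifies tw(G) ≤ 2. Conversely, {c, e, g} is a clique of size 3, and the vertices of any clique must share a bag in every tree decomposition; so some bag has ≥ 3 vertices and tw(G) ≥ 2. The upper and lower bounds meet at 2, so that is the treewidth.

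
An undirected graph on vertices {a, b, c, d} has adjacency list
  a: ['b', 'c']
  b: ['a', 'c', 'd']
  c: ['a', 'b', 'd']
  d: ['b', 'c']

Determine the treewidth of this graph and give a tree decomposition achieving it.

Every bag has size at most 3, so the width is 3 − 1 = 2 and tw(G) ≤ 2. For the lower bound, the 3 vertices {b, c, d} are pairwise adjacent, and any tree decomposition puts a clique entirely inside one bag — forcing width ≥ 2. The upper and lower bounds meet at 2, so that is the treewidth.

Treewidth 2.
One optimal decomposition is:
Bags: B1 = {a, b, c}  B2 = {b, c, d}
Tree: B1–B2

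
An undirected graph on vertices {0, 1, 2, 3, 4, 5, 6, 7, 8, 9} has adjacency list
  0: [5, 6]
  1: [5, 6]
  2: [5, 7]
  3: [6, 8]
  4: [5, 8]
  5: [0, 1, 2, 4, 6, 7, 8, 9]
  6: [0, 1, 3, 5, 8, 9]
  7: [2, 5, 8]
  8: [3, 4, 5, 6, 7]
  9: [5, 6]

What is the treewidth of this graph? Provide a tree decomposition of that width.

Treewidth 2.
One such decomposition:
Bags: B1 = {5, 6, 8}  B2 = {0, 5, 6}  B3 = {1, 5, 6}  B4 = {5, 7, 8}  B5 = {3, 6, 8}  B6 = {5, 6, 9}  B7 = {4, 5, 8}  B8 = {2, 5, 7}
Tree: B1–B2, B1–B3, B1–B4, B1–B5, B3–B6, B4–B7, B4–B8

The largest bag has 3 vertices, giving width 2; this decomposition certifies tw(G) ≤ 2. On the other hand G contains the 3-clique {3, 6, 8}. A clique must lie in a single bag of any decomposition, so no decomposition can have width below 2. Therefore the treewidth is 2.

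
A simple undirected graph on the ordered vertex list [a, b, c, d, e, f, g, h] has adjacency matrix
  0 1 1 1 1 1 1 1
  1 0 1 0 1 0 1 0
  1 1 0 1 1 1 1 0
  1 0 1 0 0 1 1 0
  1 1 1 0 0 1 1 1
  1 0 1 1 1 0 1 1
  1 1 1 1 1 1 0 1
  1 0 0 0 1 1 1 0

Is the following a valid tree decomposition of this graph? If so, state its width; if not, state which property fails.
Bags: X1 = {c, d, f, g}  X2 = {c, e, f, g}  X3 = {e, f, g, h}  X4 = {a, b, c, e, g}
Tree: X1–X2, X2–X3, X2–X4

No — edge (a,f) lies in no bag.

A tree decomposition must satisfy three properties: every vertex lies in some bag; for every edge, both endpoints lie together in some bag; and for every vertex, the bags containing it form a connected subtree. Here edge (a,f) lies in no bag, so the decomposition is invalid.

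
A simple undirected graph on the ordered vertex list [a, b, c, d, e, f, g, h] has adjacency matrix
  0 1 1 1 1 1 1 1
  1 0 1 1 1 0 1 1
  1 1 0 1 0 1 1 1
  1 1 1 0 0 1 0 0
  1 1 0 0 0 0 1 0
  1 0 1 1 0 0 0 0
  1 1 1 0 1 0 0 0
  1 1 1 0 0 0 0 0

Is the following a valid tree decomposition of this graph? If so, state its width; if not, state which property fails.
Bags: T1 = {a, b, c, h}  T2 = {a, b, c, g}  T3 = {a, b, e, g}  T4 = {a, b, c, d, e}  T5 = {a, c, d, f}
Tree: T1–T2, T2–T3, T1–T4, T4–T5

A tree decomposition must satisfy three properties: every vertex lies in some bag; for every edge, both endpoints lie together in some bag; and for every vertex, the bags containing it form a connected subtree. Here bags containing vertex e are not connected in the tree, so the decomposition is invalid.

No — bags containing vertex e are not connected in the tree.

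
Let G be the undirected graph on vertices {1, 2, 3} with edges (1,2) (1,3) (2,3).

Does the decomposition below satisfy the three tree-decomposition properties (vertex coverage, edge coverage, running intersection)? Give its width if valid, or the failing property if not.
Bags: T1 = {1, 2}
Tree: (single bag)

A tree decomposition must satisfy three properties: every vertex lies in some bag; for every edge, both endpoints lie together in some bag; and for every vertex, the bags containing it form a connected subtree. Here vertex 3 appears in no bag, so the decomposition is invalid.

No — vertex 3 appears in no bag.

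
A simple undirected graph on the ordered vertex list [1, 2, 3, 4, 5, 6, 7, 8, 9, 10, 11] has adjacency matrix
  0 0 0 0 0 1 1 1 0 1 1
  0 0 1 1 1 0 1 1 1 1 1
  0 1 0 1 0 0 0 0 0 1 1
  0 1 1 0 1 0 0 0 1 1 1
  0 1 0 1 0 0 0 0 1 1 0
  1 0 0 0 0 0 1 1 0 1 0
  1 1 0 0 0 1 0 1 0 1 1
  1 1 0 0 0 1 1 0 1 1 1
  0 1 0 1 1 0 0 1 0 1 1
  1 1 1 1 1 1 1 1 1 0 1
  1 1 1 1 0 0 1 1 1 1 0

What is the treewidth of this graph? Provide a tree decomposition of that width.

Each bag holds 5 vertices, so the decomposition has width 4, which upper-bounds the treewidth. Conversely, {1, 7, 8, 10, 11} is a clique of size 5, and the vertices of any clique must share a bag in every tree decomposition; so some bag has ≥ 5 vertices and tw(G) ≥ 4. Hence tw(G) = 4 exactly.

Treewidth 4.
Bags: B1 = {2, 8, 9, 10, 11}  B2 = {2, 4, 9, 10, 11}  B3 = {2, 4, 5, 9, 10}  B4 = {2, 7, 8, 10, 11}  B5 = {1, 7, 8, 10, 11}  B6 = {2, 3, 4, 10, 11}  B7 = {1, 6, 7, 8, 10}
Tree: B1–B2, B2–B3, B1–B4, B4–B5, B2–B6, B5–B7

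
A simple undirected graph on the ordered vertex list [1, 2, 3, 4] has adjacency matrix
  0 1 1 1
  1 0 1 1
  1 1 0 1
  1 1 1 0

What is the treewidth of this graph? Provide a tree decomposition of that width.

With just one bag of size 4, the width is 4 − 1 = 3, so tw(G) ≤ 3. On the other hand G contains the 4-clique {1, 2, 3, 4}. A clique must lie in a single bag of any decomposition, so no decomposition can have width below 3. Therefore the treewidth is 3.

Treewidth 3.
One optimal decomposition is:
Bags: B1 = {1, 2, 3, 4}
Tree: (single bag)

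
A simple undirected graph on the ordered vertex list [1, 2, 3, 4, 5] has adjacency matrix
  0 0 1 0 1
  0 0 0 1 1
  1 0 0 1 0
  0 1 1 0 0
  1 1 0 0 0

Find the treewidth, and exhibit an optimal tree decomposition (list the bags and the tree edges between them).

Each bag holds 3 vertices, so the decomposition has width 2, which upper-bounds the treewidth. For the lower bound, G contains the cycle 4–2–5–1–3–4, so G is not a forest; only forests have treewidth ≤ 1, hence tw(G) ≥ 2. Combining the bounds, tw(G) = 2.

Treewidth 2.
One optimal decomposition is:
Bags: B1 = {2, 4, 5}  B2 = {1, 4, 5}  B3 = {1, 3, 4}
Tree: B1–B2, B2–B3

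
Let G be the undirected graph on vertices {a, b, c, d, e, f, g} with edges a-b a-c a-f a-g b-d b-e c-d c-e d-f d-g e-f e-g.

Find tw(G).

3

A width-3 tree decomposition is:
Bags: B1 = {a, d, e, f}  B2 = {a, d, e, g}  B3 = {a, b, d, e}  B4 = {a, c, d, e}
Tree: B1–B2, B2–B3, B3–B4
The largest bag has 4 vertices, giving width 3; this decomposition certifies tw(G) ≤ 3. For the lower bound: the 4 vertex sets {e,f}, {a,g}, {d}, {b} are disjoint, each induces a connected subgraph, and every pair is joined by at least one edge of G. Contracting each set to a single vertex therefore yields K_{4} as a minor, and since treewidth is minor-monotone, tw(G) ≥ tw(K_{4}) = 3. Combining the bounds, tw(G) = 3.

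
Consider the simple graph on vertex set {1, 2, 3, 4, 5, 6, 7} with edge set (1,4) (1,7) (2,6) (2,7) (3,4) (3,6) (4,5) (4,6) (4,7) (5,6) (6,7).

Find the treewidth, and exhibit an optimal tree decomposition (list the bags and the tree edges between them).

Every bag has size at most 3, so the width is 3 − 1 = 2 and tw(G) ≤ 2. Conversely, {2, 6, 7} is a clique of size 3, and the vertices of any clique must share a bag in every tree decomposition; so some bag has ≥ 3 vertices and tw(G) ≥ 2. Therefore the treewidth is 2.

Treewidth 2.
One such decomposition:
Bags: B1 = {4, 6, 7}  B2 = {4, 5, 6}  B3 = {3, 4, 6}  B4 = {1, 4, 7}  B5 = {2, 6, 7}
Tree: B1–B2, B1–B3, B1–B4, B1–B5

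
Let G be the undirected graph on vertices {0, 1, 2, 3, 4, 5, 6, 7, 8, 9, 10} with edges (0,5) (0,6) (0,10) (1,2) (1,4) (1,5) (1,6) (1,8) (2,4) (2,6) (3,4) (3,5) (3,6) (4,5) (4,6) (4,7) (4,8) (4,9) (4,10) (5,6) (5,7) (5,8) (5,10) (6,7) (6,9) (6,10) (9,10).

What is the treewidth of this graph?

A width-3 tree decomposition is:
Bags: B1 = {1, 4, 5, 6}  B2 = {4, 5, 6, 10}  B3 = {4, 6, 9, 10}  B4 = {4, 5, 6, 7}  B5 = {0, 5, 6, 10}  B6 = {1, 4, 5, 8}  B7 = {3, 4, 5, 6}  B8 = {1, 2, 4, 6}
Tree: B1–B2, B2–B3, B2–B4, B2–B5, B1–B6, B4–B7, B1–B8
Each bag holds 4 vertices, so the decomposition has width 3, which upper-bounds the treewidth. Conversely, {0, 5, 6, 10} is a clique of size 4, and the vertices of any clique must share a bag in every tree decomposition; so some bag has ≥ 4 vertices and tw(G) ≥ 3. Therefore the treewidth is 3.

3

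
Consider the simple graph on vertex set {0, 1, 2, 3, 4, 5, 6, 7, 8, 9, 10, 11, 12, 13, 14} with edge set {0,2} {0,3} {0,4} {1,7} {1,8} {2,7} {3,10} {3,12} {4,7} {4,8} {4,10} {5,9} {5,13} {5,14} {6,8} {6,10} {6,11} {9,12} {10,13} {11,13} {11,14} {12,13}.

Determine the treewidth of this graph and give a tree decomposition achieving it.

Each bag holds 4 vertices, so the decomposition has width 3, which upper-bounds the treewidth. For the lower bound: the 4 vertex sets {1,2,7}, {8}, {4}, {0,3,6,10} are disjoint, each induces a connected subgraph, and every pair is joined by at least one edge of G. Contracting each set to a single vertex therefore yields K_{4} as a minor, and since treewidth is minor-monotone, tw(G) ≥ tw(K_{4}) = 3. Hence tw(G) = 3 exactly.

Treewidth 3.
One optimal decomposition is:
Bags: B1 = {1, 2, 7, 8}  B2 = {2, 4, 7, 8}  B3 = {0, 2, 4, 8}  B4 = {0, 4, 6, 8}  B5 = {0, 4, 6, 10}  B6 = {0, 3, 6, 10}  B7 = {3, 6, 10, 11}  B8 = {3, 10, 11, 13}  B9 = {3, 11, 12, 13}  B10 = {11, 12, 13, 14}  B11 = {5, 12, 13, 14}  B12 = {5, 9, 12, 14}
Tree: B1–B2, B2–B3, B3–B4, B4–B5, B5–B6, B6–B7, B7–B8, B8–B9, B9–B10, B10–B11, B11–B12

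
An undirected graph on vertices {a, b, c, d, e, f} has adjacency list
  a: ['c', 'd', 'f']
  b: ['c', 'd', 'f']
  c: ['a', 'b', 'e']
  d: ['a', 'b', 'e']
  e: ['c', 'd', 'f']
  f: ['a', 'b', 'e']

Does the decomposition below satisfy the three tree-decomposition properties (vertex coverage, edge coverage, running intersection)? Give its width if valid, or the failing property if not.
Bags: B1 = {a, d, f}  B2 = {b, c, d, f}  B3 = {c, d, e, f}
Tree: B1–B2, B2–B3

No — edge (c,a) lies in no bag.

A tree decomposition must satisfy three properties: every vertex lies in some bag; for every edge, both endpoints lie together in some bag; and for every vertex, the bags containing it form a connected subtree. Here edge (c,a) lies in no bag, so the decomposition is invalid.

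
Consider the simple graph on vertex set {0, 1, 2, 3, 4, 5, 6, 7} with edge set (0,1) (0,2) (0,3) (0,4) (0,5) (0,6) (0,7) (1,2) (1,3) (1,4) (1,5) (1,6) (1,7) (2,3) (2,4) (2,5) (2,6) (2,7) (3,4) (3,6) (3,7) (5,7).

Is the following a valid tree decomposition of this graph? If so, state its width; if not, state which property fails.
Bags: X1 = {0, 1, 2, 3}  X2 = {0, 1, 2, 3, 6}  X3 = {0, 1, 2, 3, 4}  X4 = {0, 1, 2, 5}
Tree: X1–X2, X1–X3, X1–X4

A tree decomposition must satisfy three properties: every vertex lies in some bag; for every edge, both endpoints lie together in some bag; and for every vertex, the bags containing it form a connected subtree. Here vertex 7 appears in no bag, so the decomposition is invalid.

No — vertex 7 appears in no bag.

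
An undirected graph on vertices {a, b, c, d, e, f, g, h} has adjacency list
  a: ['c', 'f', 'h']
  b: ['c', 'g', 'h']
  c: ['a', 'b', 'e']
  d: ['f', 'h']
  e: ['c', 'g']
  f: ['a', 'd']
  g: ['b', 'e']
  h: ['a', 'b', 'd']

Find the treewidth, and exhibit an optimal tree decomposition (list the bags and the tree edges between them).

Treewidth 2.
Bags: B1 = {a, d, f}  B2 = {a, d, h}  B3 = {a, c, h}  B4 = {b, c, h}  B5 = {b, c, e}  B6 = {b, e, g}
Tree: B1–B2, B2–B3, B3–B4, B4–B5, B5–B6

Each bag holds 3 vertices, so the decomposition has width 2, which upper-bounds the treewidth. For the lower bound, G contains the cycle f–d–h–a–f, so G is not a forest; only forests have treewidth ≤ 1, hence tw(G) ≥ 2. Hence tw(G) = 2 exactly.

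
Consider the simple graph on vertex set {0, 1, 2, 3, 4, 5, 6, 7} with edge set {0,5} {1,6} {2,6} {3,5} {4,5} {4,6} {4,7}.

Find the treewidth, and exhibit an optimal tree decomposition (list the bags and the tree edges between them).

The largest bag has 2 vertices, giving width 1; this decomposition certifies tw(G) ≤ 1. G has an edge, so its treewidth is at least 1. Therefore the treewidth is 1.

Treewidth 1.
One such decomposition:
Bags: B1 = {4, 5}  B2 = {4, 6}  B3 = {2, 6}  B4 = {4, 7}  B5 = {0, 5}  B6 = {1, 6}  B7 = {3, 5}
Tree: B1–B2, B2–B3, B1–B4, B1–B5, B3–B6, B1–B7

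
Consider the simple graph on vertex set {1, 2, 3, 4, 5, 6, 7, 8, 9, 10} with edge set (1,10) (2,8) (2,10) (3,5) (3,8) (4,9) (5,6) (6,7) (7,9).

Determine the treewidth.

A width-1 tree decomposition is:
Bags: B1 = {1, 10}  B2 = {2, 10}  B3 = {2, 8}  B4 = {3, 8}  B5 = {3, 5}  B6 = {5, 6}  B7 = {6, 7}  B8 = {7, 9}  B9 = {4, 9}
Tree: B1–B2, B2–B3, B3–B4, B4–B5, B5–B6, B6–B7, B7–B8, B8–B9
Each bag holds 2 vertices, so the decomposition has width 1, which upper-bounds the treewidth. Any graph with an edge has treewidth ≥ 1, and G has the edge 1–10. Combining the bounds, tw(G) = 1.

1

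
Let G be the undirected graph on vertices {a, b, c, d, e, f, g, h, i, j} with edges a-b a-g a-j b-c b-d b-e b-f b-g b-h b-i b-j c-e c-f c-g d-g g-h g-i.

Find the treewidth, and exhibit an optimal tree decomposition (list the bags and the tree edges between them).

Treewidth 2.
One such decomposition:
Bags: B1 = {b, g, h}  B2 = {b, c, g}  B3 = {b, d, g}  B4 = {b, c, f}  B5 = {b, g, i}  B6 = {a, b, g}  B7 = {b, c, e}  B8 = {a, b, j}
Tree: B1–B2, B2–B3, B2–B4, B3–B5, B5–B6, B4–B7, B6–B8

Each bag holds 3 vertices, so the decomposition has width 2, which upper-bounds the treewidth. On the other hand G contains the 3-clique {b, d, g}. A clique must lie in a single bag of any decomposition, so no decomposition can have width below 2. The upper and lower bounds meet at 2, so that is the treewidth.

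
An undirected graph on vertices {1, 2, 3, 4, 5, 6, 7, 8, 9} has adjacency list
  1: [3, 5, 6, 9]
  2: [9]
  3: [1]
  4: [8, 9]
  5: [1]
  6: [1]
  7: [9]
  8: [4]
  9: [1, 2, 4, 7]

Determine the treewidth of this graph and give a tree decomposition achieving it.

Treewidth 1.
One optimal decomposition is:
Bags: B1 = {1, 5}  B2 = {1, 9}  B3 = {1, 3}  B4 = {7, 9}  B5 = {2, 9}  B6 = {1, 6}  B7 = {4, 9}  B8 = {4, 8}
Tree: B1–B2, B2–B3, B2–B4, B4–B5, B3–B6, B2–B7, B7–B8

The largest bag has 2 vertices, giving width 1; this decomposition certifies tw(G) ≤ 1. G has an edge, so its treewidth is at least 1. The upper and lower bounds meet at 1, so that is the treewidth.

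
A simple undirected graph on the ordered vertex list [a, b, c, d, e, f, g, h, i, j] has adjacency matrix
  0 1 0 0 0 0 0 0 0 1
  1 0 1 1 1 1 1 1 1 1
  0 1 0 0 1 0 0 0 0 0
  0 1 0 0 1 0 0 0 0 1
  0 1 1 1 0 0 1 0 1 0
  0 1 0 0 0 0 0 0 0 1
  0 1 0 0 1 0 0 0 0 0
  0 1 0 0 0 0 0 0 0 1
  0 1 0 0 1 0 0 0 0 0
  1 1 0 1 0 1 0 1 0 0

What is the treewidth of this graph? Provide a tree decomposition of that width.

Each bag holds 3 vertices, so the decomposition has width 2, which upper-bounds the treewidth. For the lower bound, the 3 vertices {b, e, g} are pairwise adjacent, and any tree decomposition puts a clique entirely inside one bag — forcing width ≥ 2. Combining the bounds, tw(G) = 2.

Treewidth 2.
One optimal decomposition is:
Bags: B1 = {b, d, j}  B2 = {a, b, j}  B3 = {b, d, e}  B4 = {b, h, j}  B5 = {b, e, g}  B6 = {b, e, i}  B7 = {b, c, e}  B8 = {b, f, j}
Tree: B1–B2, B1–B3, B2–B4, B3–B5, B5–B6, B3–B7, B2–B8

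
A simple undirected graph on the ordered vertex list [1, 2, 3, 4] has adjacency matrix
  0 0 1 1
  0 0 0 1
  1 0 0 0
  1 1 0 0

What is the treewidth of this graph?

A width-1 tree decomposition is:
Bags: B1 = {2, 4}  B2 = {1, 4}  B3 = {1, 3}
Tree: B1–B2, B2–B3
Each bag holds 2 vertices, so the decomposition has width 1, which upper-bounds the treewidth. Any graph with an edge has treewidth ≥ 1, and G has the edge 2–4. Therefore the treewidth is 1.

1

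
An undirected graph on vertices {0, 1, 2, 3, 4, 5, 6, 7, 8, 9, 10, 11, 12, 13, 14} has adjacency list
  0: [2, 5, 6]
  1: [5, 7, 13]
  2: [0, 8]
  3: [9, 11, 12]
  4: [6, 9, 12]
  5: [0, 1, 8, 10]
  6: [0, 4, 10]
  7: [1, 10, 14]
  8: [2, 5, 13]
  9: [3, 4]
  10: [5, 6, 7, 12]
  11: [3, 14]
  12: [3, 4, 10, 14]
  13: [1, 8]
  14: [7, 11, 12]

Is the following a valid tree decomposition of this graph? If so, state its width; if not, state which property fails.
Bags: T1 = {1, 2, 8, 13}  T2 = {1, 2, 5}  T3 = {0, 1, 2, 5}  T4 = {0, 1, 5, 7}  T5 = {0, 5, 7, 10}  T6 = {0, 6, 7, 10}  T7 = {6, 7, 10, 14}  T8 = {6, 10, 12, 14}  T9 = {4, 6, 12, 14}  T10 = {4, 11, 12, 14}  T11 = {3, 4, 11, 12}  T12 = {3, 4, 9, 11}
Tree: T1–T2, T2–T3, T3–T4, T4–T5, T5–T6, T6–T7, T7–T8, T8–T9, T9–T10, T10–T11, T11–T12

No — edge (8,5) lies in no bag.

A tree decomposition must satisfy three properties: every vertex lies in some bag; for every edge, both endpoints lie together in some bag; and for every vertex, the bags containing it form a connected subtree. Here edge (8,5) lies in no bag, so the decomposition is invalid.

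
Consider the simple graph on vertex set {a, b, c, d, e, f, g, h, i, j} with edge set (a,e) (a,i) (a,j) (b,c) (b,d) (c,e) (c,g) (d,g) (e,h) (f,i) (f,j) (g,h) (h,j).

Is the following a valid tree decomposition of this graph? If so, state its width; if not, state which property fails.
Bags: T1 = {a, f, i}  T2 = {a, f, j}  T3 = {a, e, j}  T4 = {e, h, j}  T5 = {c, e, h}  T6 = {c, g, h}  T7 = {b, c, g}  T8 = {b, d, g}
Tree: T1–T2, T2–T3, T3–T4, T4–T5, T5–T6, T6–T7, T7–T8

Checking the three conditions: (i) the bags cover all of {a, b, c, d, e, f, g, h, i, j}; (ii) for each edge, some bag contains both endpoints; (iii) the bags containing any fixed vertex form a subtree. All hold, so the decomposition is valid with width 3 − 1 = 2.

Yes; width 2.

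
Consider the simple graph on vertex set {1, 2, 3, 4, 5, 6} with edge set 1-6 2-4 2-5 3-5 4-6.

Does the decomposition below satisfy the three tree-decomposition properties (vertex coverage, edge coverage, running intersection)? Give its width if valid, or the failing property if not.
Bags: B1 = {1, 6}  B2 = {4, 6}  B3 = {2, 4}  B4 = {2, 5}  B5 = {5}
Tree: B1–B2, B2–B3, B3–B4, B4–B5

A tree decomposition must satisfy three properties: every vertex lies in some bag; for every edge, both endpoints lie together in some bag; and for every vertex, the bags containing it form a connected subtree. Here vertex 3 appears in no bag, so the decomposition is invalid.

No — vertex 3 appears in no bag.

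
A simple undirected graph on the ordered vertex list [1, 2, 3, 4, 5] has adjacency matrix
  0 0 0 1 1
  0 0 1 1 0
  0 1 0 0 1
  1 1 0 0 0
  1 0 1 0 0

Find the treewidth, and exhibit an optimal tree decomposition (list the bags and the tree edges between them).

The largest bag has 3 vertices, giving width 2; this decomposition certifies tw(G) ≤ 2. The edges 1–5–3–2–4–1 form a cycle, so G is not a tree and its treewidth is at least 2. Hence tw(G) = 2 exactly.

Treewidth 2.
Bags: B1 = {1, 3, 5}  B2 = {1, 2, 3}  B3 = {1, 2, 4}
Tree: B1–B2, B2–B3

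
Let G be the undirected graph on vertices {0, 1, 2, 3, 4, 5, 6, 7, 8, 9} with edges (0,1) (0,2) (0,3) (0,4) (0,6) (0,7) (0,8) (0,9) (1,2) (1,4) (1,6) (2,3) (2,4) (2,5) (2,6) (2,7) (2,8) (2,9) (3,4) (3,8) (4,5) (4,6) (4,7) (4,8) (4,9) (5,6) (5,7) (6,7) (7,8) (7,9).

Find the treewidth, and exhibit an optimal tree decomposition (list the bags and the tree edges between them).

Treewidth 4.
One such decomposition:
Bags: B1 = {2, 4, 5, 6, 7}  B2 = {0, 2, 4, 6, 7}  B3 = {0, 2, 4, 7, 9}  B4 = {0, 2, 4, 7, 8}  B5 = {0, 2, 3, 4, 8}  B6 = {0, 1, 2, 4, 6}
Tree: B1–B2, B2–B3, B3–B4, B4–B5, B2–B6

The largest bag has 5 vertices, giving width 4; this decomposition certifies tw(G) ≤ 4. For the lower bound, the 5 vertices {0, 1, 2, 4, 6} are pairwise adjacent, and any tree decomposition puts a clique entirely inside one bag — forcing width ≥ 4. The upper and lower bounds meet at 4, so that is the treewidth.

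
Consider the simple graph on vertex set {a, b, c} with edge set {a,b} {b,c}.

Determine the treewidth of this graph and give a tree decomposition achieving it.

Treewidth 1.
Bags: B1 = {a, b}  B2 = {b, c}
Tree: B1–B2

Each bag holds 2 vertices, so the decomposition has width 1, which upper-bounds the treewidth. Since G has at least one edge (e.g. b–a), it is not an edgeless graph, so tw(G) ≥ 1. Hence tw(G) = 1 exactly.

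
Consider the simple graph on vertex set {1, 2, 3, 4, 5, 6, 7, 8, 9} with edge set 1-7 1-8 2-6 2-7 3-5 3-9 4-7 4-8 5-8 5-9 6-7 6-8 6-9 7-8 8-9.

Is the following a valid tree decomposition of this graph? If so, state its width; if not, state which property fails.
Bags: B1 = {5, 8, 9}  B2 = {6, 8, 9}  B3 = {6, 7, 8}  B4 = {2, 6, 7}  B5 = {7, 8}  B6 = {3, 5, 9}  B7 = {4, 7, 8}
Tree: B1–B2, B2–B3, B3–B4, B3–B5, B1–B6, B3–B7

No — vertex 1 appears in no bag.

A tree decomposition must satisfy three properties: every vertex lies in some bag; for every edge, both endpoints lie together in some bag; and for every vertex, the bags containing it form a connected subtree. Here vertex 1 appears in no bag, so the decomposition is invalid.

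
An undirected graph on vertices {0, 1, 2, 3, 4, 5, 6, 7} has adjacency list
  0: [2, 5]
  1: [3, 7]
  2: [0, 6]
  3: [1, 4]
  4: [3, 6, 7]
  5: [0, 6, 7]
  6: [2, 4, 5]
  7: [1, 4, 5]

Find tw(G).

A width-2 tree decomposition is:
Bags: B1 = {1, 3, 4}  B2 = {1, 4, 7}  B3 = {4, 6, 7}  B4 = {5, 6, 7}  B5 = {2, 5, 6}  B6 = {0, 2, 5}
Tree: B1–B2, B2–B3, B3–B4, B4–B5, B5–B6
The largest bag has 3 vertices, giving width 2; this decomposition certifies tw(G) ≤ 2. For the lower bound, G contains the cycle 3–1–7–4–3, so G is not a forest; only forests have treewidth ≤ 1, hence tw(G) ≥ 2. The upper and lower bounds meet at 2, so that is the treewidth.

2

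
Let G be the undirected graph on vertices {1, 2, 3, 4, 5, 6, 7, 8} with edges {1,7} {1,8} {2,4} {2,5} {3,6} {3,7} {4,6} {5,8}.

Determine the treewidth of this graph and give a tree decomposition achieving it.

Treewidth 2.
One optimal decomposition is:
Bags: B1 = {1, 3, 7}  B2 = {1, 3, 6}  B3 = {1, 4, 6}  B4 = {1, 2, 4}  B5 = {1, 2, 5}  B6 = {1, 5, 8}
Tree: B1–B2, B2–B3, B3–B4, B4–B5, B5–B6

The largest bag has 3 vertices, giving width 2; this decomposition certifies tw(G) ≤ 2. The edges 1–7–3–6–4–2–5–8–1 form a cycle, so G is not a tree and its treewidth is at least 2. The upper and lower bounds meet at 2, so that is the treewidth.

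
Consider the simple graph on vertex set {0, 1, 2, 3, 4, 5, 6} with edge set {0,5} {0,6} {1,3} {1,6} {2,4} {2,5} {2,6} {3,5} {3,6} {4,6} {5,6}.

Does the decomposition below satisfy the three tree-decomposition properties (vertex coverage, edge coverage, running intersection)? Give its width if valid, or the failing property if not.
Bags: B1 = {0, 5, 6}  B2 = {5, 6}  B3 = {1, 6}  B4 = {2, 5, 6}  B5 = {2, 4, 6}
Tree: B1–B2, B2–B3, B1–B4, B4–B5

No — vertex 3 appears in no bag.

A tree decomposition must satisfy three properties: every vertex lies in some bag; for every edge, both endpoints lie together in some bag; and for every vertex, the bags containing it form a connected subtree. Here vertex 3 appears in no bag, so the decomposition is invalid.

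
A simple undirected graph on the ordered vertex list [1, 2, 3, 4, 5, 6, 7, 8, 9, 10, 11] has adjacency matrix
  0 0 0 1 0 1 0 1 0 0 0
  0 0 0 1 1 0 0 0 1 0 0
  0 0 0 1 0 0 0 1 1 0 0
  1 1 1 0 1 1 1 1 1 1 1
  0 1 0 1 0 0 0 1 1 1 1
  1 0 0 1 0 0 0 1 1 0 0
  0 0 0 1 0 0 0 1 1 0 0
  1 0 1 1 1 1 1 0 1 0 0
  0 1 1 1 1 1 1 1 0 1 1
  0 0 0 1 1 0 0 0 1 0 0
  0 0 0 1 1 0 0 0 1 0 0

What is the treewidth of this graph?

3

A width-3 tree decomposition is:
Bags: B1 = {4, 5, 9, 10}  B2 = {4, 5, 8, 9}  B3 = {4, 6, 8, 9}  B4 = {4, 5, 9, 11}  B5 = {1, 4, 6, 8}  B6 = {3, 4, 8, 9}  B7 = {2, 4, 5, 9}  B8 = {4, 7, 8, 9}
Tree: B1–B2, B2–B3, B1–B4, B3–B5, B2–B6, B2–B7, B2–B8
Each bag holds 4 vertices, so the decomposition has width 3, which upper-bounds the treewidth. On the other hand G contains the 4-clique {1, 4, 6, 8}. A clique must lie in a single bag of any decomposition, so no decomposition can have width below 3. Combining the bounds, tw(G) = 3.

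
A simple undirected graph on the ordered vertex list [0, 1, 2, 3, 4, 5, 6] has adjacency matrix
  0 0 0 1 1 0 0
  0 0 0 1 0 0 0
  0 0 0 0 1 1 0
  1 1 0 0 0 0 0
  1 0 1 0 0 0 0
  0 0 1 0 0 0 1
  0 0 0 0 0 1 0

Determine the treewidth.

1

A width-1 tree decomposition is:
Bags: B1 = {1, 3}  B2 = {0, 3}  B3 = {0, 4}  B4 = {2, 4}  B5 = {2, 5}  B6 = {5, 6}
Tree: B1–B2, B2–B3, B3–B4, B4–B5, B5–B6
The largest bag has 2 vertices, giving width 1; this decomposition certifies tw(G) ≤ 1. Since G has at least one edge (e.g. 1–3), it is not an edgeless graph, so tw(G) ≥ 1. Hence tw(G) = 1 exactly.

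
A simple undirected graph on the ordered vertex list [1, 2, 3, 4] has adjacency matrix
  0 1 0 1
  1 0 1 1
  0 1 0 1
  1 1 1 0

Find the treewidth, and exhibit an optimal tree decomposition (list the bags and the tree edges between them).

Treewidth 2.
Bags: B1 = {1, 2, 4}  B2 = {2, 3, 4}
Tree: B1–B2

The largest bag has 3 vertices, giving width 2; this decomposition certifies tw(G) ≤ 2. On the other hand G contains the 3-clique {1, 2, 4}. A clique must lie in a single bag of any decomposition, so no decomposition can have width below 2. Hence tw(G) = 2 exactly.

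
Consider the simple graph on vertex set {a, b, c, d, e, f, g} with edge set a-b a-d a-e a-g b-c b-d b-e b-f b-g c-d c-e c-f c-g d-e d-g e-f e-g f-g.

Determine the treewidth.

A width-4 tree decomposition is:
Bags: B1 = {a, b, d, e, g}  B2 = {b, c, d, e, g}  B3 = {b, c, e, f, g}
Tree: B1–B2, B2–B3
Every bag has size at most 5, so the width is 5 − 1 = 4 and tw(G) ≤ 4. For the lower bound, the 5 vertices {b, c, d, e, g} are pairwise adjacent, and any tree decomposition puts a clique entirely inside one bag — forcing width ≥ 4. The upper and lower bounds meet at 4, so that is the treewidth.

4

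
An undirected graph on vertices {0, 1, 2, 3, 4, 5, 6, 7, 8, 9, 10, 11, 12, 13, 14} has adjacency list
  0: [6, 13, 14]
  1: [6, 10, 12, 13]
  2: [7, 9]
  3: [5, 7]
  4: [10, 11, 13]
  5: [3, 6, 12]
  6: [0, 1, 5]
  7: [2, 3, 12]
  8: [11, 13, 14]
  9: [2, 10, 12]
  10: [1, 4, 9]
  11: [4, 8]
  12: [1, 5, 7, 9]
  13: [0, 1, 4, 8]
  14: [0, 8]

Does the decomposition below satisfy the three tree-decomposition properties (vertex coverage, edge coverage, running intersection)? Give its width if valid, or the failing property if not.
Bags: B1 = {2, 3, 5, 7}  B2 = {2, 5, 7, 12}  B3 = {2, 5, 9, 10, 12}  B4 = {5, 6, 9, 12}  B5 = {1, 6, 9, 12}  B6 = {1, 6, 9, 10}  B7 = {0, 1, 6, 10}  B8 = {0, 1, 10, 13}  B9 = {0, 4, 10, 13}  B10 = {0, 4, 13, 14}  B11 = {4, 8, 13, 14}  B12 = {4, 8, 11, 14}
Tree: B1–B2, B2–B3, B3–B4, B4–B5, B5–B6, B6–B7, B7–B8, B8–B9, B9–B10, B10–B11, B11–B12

A tree decomposition must satisfy three properties: every vertex lies in some bag; for every edge, both endpoints lie together in some bag; and for every vertex, the bags containing it form a connected subtree. Here bags containing vertex 10 are not connected in the tree, so the decomposition is invalid.

No — bags containing vertex 10 are not connected in the tree.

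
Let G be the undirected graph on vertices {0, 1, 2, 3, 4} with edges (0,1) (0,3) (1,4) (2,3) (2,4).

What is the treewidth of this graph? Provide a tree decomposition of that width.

Every bag has size at most 3, so the width is 3 − 1 = 2 and tw(G) ≤ 2. Since 0–1–4–2–3–0 is a cycle in G, G is not acyclic. Forests are exactly the graphs of treewidth ≤ 1, so tw(G) ≥ 2. Therefore the treewidth is 2.

Treewidth 2.
Bags: B1 = {0, 1, 4}  B2 = {0, 2, 4}  B3 = {0, 2, 3}
Tree: B1–B2, B2–B3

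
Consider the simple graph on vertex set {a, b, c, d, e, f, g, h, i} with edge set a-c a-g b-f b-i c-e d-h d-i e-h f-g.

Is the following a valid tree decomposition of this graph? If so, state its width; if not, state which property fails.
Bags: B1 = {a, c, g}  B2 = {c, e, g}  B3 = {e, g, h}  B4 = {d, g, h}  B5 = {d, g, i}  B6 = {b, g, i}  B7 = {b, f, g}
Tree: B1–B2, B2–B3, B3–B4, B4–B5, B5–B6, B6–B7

Yes; width 2.

Checking the three conditions: (i) the bags cover all of {a, b, c, d, e, f, g, h, i}; (ii) for each edge, some bag contains both endpoints; (iii) the bags containing any fixed vertex form a subtree. All hold, so the decomposition is valid with width 3 − 1 = 2.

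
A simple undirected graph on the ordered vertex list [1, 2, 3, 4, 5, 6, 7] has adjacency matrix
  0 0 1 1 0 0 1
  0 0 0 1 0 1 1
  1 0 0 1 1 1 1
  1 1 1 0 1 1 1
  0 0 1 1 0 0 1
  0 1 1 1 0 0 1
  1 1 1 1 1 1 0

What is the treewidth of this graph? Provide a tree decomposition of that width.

Treewidth 3.
One such decomposition:
Bags: B1 = {2, 4, 6, 7}  B2 = {3, 4, 6, 7}  B3 = {3, 4, 5, 7}  B4 = {1, 3, 4, 7}
Tree: B1–B2, B2–B3, B2–B4

Every bag has size at most 4, so the width is 4 − 1 = 3 and tw(G) ≤ 3. On the other hand G contains the 4-clique {2, 4, 6, 7}. A clique must lie in a single bag of any decomposition, so no decomposition can have width below 3. Hence tw(G) = 3 exactly.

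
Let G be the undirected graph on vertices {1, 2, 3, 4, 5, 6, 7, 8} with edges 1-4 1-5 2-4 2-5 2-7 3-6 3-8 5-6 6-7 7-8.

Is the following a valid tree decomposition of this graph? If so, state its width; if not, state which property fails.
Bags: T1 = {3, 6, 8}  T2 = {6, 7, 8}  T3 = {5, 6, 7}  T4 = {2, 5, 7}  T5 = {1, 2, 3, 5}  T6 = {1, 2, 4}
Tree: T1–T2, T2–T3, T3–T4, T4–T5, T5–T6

No — bags containing vertex 3 are not connected in the tree.

A tree decomposition must satisfy three properties: every vertex lies in some bag; for every edge, both endpoints lie together in some bag; and for every vertex, the bags containing it form a connected subtree. Here bags containing vertex 3 are not connected in the tree, so the decomposition is invalid.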